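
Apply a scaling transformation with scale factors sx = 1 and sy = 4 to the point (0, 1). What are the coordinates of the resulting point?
(0, 4)

Scaling matrix:
[[1, 0], [0, 4]]
Result: (0 × 1, 1 × 4) = (0, 4)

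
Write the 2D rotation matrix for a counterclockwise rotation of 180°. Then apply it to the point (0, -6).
R = [[-1, 0], [0, -1]]; R·(0, -6) = (0, 6)

Rotation matrix formula: R(θ) = [[cos θ, -sin θ], [sin θ, cos θ]]
For θ = 180°:
cos(180°) = -1
sin(180°) = 0
R = [[-1, 0], [0, -1]]
Apply to (0, -6): [-1·0 + (0)·-6, 0·0 + -1·-6] = (0, 6)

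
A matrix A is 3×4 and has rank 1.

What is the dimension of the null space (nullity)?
3

The rank-nullity theorem for an m×n matrix states:
rank(A) + nullity(A) = n (the number of columns).
Here n = 4 and rank(A) = 1, so nullity(A) = 4 - 1 = 3.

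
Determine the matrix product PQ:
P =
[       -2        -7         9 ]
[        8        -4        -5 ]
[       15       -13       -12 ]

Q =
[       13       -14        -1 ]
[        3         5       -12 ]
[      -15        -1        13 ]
PQ =
[     -182       -16       203 ]
[      167      -127       -25 ]
[      336      -263       -15 ]

Matrix multiplication: (PQ)[i][j] = sum over k of P[i][k] * Q[k][j].
  (PQ)[0][0] = (-2)*(13) + (-7)*(3) + (9)*(-15) = -182
  (PQ)[0][1] = (-2)*(-14) + (-7)*(5) + (9)*(-1) = -16
  (PQ)[0][2] = (-2)*(-1) + (-7)*(-12) + (9)*(13) = 203
  (PQ)[1][0] = (8)*(13) + (-4)*(3) + (-5)*(-15) = 167
  (PQ)[1][1] = (8)*(-14) + (-4)*(5) + (-5)*(-1) = -127
  (PQ)[1][2] = (8)*(-1) + (-4)*(-12) + (-5)*(13) = -25
  (PQ)[2][0] = (15)*(13) + (-13)*(3) + (-12)*(-15) = 336
  (PQ)[2][1] = (15)*(-14) + (-13)*(5) + (-12)*(-1) = -263
  (PQ)[2][2] = (15)*(-1) + (-13)*(-12) + (-12)*(13) = -15
PQ =
[     -182       -16       203 ]
[      167      -127       -25 ]
[      336      -263       -15 ]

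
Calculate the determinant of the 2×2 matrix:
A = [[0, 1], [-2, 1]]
2

For A = [[a, b], [c, d]], det(A) = a*d - b*c.
det(A) = (0)*(1) - (1)*(-2) = 0 - -2 = 2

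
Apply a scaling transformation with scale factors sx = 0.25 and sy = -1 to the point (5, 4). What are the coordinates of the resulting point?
(1.25, -4)

Scaling matrix:
[[0.25, 0], [0, -1]]
Result: (5 × 0.25, 4 × -1) = (1.25, -4)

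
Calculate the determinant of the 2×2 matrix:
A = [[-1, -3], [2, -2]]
8

For A = [[a, b], [c, d]], det(A) = a*d - b*c.
det(A) = (-1)*(-2) - (-3)*(2) = 2 - -6 = 8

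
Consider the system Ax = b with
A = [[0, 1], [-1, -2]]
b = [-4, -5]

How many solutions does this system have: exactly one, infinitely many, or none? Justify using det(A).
Exactly one solution

Compute det(A) = (0)*(-2) - (1)*(-1) = 1.
Because det(A) ≠ 0, A is invertible and Ax = b has a unique solution for every b (here x = A⁻¹ b).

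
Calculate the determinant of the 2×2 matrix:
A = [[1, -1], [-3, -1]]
-4

For A = [[a, b], [c, d]], det(A) = a*d - b*c.
det(A) = (1)*(-1) - (-1)*(-3) = -1 - 3 = -4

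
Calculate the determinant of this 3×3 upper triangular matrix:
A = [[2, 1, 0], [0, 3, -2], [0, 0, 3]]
18

The determinant of a triangular matrix is the product of its diagonal entries (the off-diagonal entries above the diagonal do not affect it).
det(A) = (2) * (3) * (3) = 18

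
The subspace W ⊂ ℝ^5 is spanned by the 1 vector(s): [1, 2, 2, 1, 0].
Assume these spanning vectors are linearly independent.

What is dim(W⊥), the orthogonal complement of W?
dim(W⊥) = 4

For any subspace W of ℝ^n, dim(W) + dim(W⊥) = n (the whole-space dimension).
Here the given 1 vectors are linearly independent, so dim(W) = 1.
Thus dim(W⊥) = n - dim(W) = 5 - 1 = 4.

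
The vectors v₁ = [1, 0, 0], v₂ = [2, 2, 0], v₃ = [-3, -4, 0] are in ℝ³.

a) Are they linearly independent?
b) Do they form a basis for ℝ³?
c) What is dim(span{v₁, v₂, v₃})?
Not independent, not a basis, dim(span) = 2

Check whether v₃ can be written as a linear combination of v₁ and v₂.
v₃ = (1)·v₁ + (-2)·v₂ = [-3, -4, 0], so the three vectors are linearly dependent.
Thus they do not form a basis for ℝ³, and dim(span{v₁, v₂, v₃}) = 2 (spanned by v₁ and v₂).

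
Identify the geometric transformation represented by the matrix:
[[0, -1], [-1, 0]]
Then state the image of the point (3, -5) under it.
reflection across the line y = -x; image of (3, -5) is (5, -3)

This is a symmetric orthogonal matrix with determinant -1, which characterizes a reflection in ℝ².
The matrix [[0, -1], [-1, 0]] represents: reflection across the line y = -x.
Applying it to (3, -5): [0·3 + -1·-5, -1·3 + 0·-5] = (5, -3).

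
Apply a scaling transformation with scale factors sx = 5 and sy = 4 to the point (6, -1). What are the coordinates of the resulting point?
(30, -4)

Scaling matrix:
[[5, 0], [0, 4]]
Result: (6 × 5, -1 × 4) = (30, -4)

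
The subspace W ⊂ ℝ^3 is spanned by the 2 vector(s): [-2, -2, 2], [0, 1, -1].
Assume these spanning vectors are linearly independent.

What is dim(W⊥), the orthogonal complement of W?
dim(W⊥) = 1

For any subspace W of ℝ^n, dim(W) + dim(W⊥) = n (the whole-space dimension).
Here the given 2 vectors are linearly independent, so dim(W) = 2.
Thus dim(W⊥) = n - dim(W) = 3 - 2 = 1.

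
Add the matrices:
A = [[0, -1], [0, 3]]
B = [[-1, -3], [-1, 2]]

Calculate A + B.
[[-1, -4], [-1, 5]]

Add corresponding elements:
(0)+(-1)=-1
(-1)+(-3)=-4
(0)+(-1)=-1
(3)+(2)=5
A + B = [[-1, -4], [-1, 5]]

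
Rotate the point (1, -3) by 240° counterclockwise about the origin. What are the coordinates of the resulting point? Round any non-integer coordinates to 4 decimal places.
(-3.0981, 0.6340)

Rotation matrix R(θ) = [[cos θ, -sin θ], [sin θ, cos θ]]; for θ = 240°:
R = [[-1/2, √3/2], [-√3/2, -1/2]]
Result: R × [1, -3]ᵀ = [-1/2·1 + (√3/2)·-3, -√3/2·1 + (-1/2)·-3]ᵀ = (-3.0981, 0.6340)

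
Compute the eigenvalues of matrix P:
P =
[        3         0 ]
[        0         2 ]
λ = 2, 3

Solve det(P - λI) = 0. For a 2×2 matrix the characteristic equation is λ² - (trace)λ + det = 0.
trace(P) = a + d = 3 + 2 = 5.
det(P) = a*d - b*c = (3)*(2) - (0)*(0) = 6 - 0 = 6.
Characteristic equation: λ² - (5)λ + (6) = 0.
Discriminant = (5)² - 4*(6) = 25 - 24 = 1.
λ = (5 ± √1) / 2 = (5 ± 1) / 2 = 2, 3.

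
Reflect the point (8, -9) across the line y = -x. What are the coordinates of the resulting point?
(9, -8)

Reflection across line y = -x: (8, -9) → (9, -8)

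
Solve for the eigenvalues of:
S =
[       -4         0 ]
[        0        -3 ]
λ = -4, -3

Solve det(S - λI) = 0. For a 2×2 matrix the characteristic equation is λ² - (trace)λ + det = 0.
trace(S) = a + d = -4 - 3 = -7.
det(S) = a*d - b*c = (-4)*(-3) - (0)*(0) = 12 - 0 = 12.
Characteristic equation: λ² - (-7)λ + (12) = 0.
Discriminant = (-7)² - 4*(12) = 49 - 48 = 1.
λ = (-7 ± √1) / 2 = (-7 ± 1) / 2 = -4, -3.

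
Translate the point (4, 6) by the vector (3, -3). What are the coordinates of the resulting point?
(7, 3)

Translation by (3, -3):
x' = 4 + 3 = 7
y' = 6 + -3 = 3
Homogeneous matrix: [[1, 0, 3], [0, 1, -3], [0, 0, 1]]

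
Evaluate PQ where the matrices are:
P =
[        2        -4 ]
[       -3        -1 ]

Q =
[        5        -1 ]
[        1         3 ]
PQ =
[        6       -14 ]
[      -16         0 ]

Matrix multiplication: (PQ)[i][j] = sum over k of P[i][k] * Q[k][j].
  (PQ)[0][0] = (2)*(5) + (-4)*(1) = 6
  (PQ)[0][1] = (2)*(-1) + (-4)*(3) = -14
  (PQ)[1][0] = (-3)*(5) + (-1)*(1) = -16
  (PQ)[1][1] = (-3)*(-1) + (-1)*(3) = 0
PQ =
[        6       -14 ]
[      -16         0 ]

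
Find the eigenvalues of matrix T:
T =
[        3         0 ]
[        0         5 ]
λ = 3, 5

Solve det(T - λI) = 0. For a 2×2 matrix the characteristic equation is λ² - (trace)λ + det = 0.
trace(T) = a + d = 3 + 5 = 8.
det(T) = a*d - b*c = (3)*(5) - (0)*(0) = 15 - 0 = 15.
Characteristic equation: λ² - (8)λ + (15) = 0.
Discriminant = (8)² - 4*(15) = 64 - 60 = 4.
λ = (8 ± √4) / 2 = (8 ± 2) / 2 = 3, 5.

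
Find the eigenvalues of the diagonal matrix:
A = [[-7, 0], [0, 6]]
λ₁ = -7, λ₂ = 6

The characteristic polynomial of A is det(A - λI) = (-7 - λ)(6 - λ) = 0.
The roots are λ = -7 and λ = 6, so the eigenvalues are the diagonal entries.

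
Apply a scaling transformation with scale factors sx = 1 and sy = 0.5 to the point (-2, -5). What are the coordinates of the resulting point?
(-2, -2.5)

Scaling matrix:
[[1, 0], [0, 0.50]]
Result: (-2 × 1, -5 × 0.5) = (-2, -2.5)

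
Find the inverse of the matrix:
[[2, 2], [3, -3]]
[[1/4, 1/6], [1/4, -1/6]]

For [[a,b],[c,d]], inverse = (1/det)·[[d,-b],[-c,a]]
det = 2·-3 - 2·3 = -12
Inverse = (1/-12)·[[-3, -2], [-3, 2]]
        = [[1/4, 1/6], [1/4, -1/6]]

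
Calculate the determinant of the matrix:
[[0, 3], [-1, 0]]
3

For a 2×2 matrix [[a, b], [c, d]], det = ad - bc
det = (0)(0) - (3)(-1) = 0 - -3 = 3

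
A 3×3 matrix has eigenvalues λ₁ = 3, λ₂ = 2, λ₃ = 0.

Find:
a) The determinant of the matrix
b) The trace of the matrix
det = 0, trace = 5

Two standard eigenvalue identities:
- det(A) equals the product of the eigenvalues (counted with multiplicity).
- trace(A) equals the sum of the eigenvalues.
det(A) = (3)*(2)*(0) = 0.
trace(A) = 3 + 2 + 0 = 5.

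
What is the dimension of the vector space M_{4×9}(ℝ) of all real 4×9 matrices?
Dimension = 36

A real 4×9 matrix is determined by its 4·9 = 36 independent entries.
A standard basis is {E_ij : 1 ≤ i ≤ 4, 1 ≤ j ≤ 9}, where E_ij has a 1 in position (i, j) and 0 elsewhere — there are 36 such matrices, and they are linearly independent and span M_{4×9}(ℝ).
Therefore dim(M_{4×9}(ℝ)) = 36.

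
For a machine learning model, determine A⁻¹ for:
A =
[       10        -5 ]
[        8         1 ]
det(A) = 50
A⁻¹ =
[     1/50      1/10 ]
[    -4/25       1/5 ]

For a 2×2 matrix A = [[a, b], [c, d]] with det(A) ≠ 0, A⁻¹ = (1/det(A)) * [[d, -b], [-c, a]].
det(A) = (10)*(1) - (-5)*(8) = 10 + 40 = 50.
A⁻¹ = (1/50) * [[1, 5], [-8, 10]].
Dividing each entry by 50 and reducing:
A⁻¹ =
[     1/50      1/10 ]
[    -4/25       1/5 ]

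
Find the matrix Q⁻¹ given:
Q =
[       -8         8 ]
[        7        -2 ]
det(Q) = -40
Q⁻¹ =
[     1/20       1/5 ]
[     7/40       1/5 ]

For a 2×2 matrix Q = [[a, b], [c, d]] with det(Q) ≠ 0, Q⁻¹ = (1/det(Q)) * [[d, -b], [-c, a]].
det(Q) = (-8)*(-2) - (8)*(7) = 16 - 56 = -40.
Q⁻¹ = (1/-40) * [[-2, -8], [-7, -8]].
Dividing each entry by -40 and reducing:
Q⁻¹ =
[     1/20       1/5 ]
[     7/40       1/5 ]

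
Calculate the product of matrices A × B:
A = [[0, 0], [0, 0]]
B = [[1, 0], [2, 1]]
[[0, 0], [0, 0]]

Matrix multiplication:
C[0][0] = 0×1 + 0×2 = 0
C[0][1] = 0×0 + 0×1 = 0
C[1][0] = 0×1 + 0×2 = 0
C[1][1] = 0×0 + 0×1 = 0
Result: [[0, 0], [0, 0]]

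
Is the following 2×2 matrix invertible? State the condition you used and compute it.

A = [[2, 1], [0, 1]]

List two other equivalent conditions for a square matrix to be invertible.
Yes, invertible; det(A) = 2 ≠ 0. Equivalent conditions: rank(A) = 2; Ax = 0 has only the trivial solution; 0 is not an eigenvalue; the columns of A are linearly independent.

To check invertibility, compute det(A).
The given matrix is triangular, so det(A) equals the product of its diagonal entries = 2 ≠ 0.
Since det(A) ≠ 0, A is invertible.
Equivalent conditions for a square matrix A to be invertible:
- rank(A) = 2 (full rank).
- The homogeneous system Ax = 0 has only the trivial solution x = 0.
- 0 is not an eigenvalue of A.
- The columns (equivalently rows) of A are linearly independent.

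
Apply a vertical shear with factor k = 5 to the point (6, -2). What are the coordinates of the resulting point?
(6, 28)

Shear matrix for vertical shear with factor k = 5:
[[1, 0], [5, 1]]
Result: (6, -2) → (6, 28)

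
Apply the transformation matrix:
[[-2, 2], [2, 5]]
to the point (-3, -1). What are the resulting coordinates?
(4, -11)

Matrix multiplication:
[[-2, 2], [2, 5]] × [-3, -1]ᵀ
= [-2×-3 + 2×-1, 2×-3 + 5×-1]ᵀ
= [4.0000, -11.0000]ᵀ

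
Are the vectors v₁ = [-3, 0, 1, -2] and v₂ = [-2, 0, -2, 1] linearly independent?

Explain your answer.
Yes, linearly independent

Two vectors are linearly dependent iff one is a scalar multiple of the other.
No single scalar k satisfies v₂ = k·v₁ (the ratios of corresponding entries disagree), so v₁ and v₂ are linearly independent.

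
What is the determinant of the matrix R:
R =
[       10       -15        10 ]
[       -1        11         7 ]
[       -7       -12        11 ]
det(R) = 3510

Expand along row 0 (cofactor expansion): det(R) = a*(e*i - f*h) - b*(d*i - f*g) + c*(d*h - e*g), where the 3×3 is [[a, b, c], [d, e, f], [g, h, i]].
Minor M_00 = (11)*(11) - (7)*(-12) = 121 + 84 = 205.
Minor M_01 = (-1)*(11) - (7)*(-7) = -11 + 49 = 38.
Minor M_02 = (-1)*(-12) - (11)*(-7) = 12 + 77 = 89.
det(R) = (10)*(205) - (-15)*(38) + (10)*(89) = 2050 + 570 + 890 = 3510.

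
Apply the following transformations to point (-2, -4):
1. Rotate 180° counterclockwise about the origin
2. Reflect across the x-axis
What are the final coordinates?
(2, -4)

Step 1: Rotate 180° → (2, 4)
Step 2: Reflect across the x-axis → (2, -4)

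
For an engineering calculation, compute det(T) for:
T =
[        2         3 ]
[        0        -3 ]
det(T) = -6

For a 2×2 matrix [[a, b], [c, d]], det = a*d - b*c.
det(T) = (2)*(-3) - (3)*(0) = -6 - 0 = -6.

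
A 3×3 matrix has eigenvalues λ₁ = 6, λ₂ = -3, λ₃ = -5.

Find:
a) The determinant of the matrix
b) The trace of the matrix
det = 90, trace = -2

Two standard eigenvalue identities:
- det(A) equals the product of the eigenvalues (counted with multiplicity).
- trace(A) equals the sum of the eigenvalues.
det(A) = (6)*(-3)*(-5) = 90.
trace(A) = 6 - 3 - 5 = -2.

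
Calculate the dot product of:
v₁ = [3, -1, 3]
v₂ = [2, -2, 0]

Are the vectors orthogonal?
8, No

The dot product is the sum of products of corresponding components.
v₁·v₂ = (3)*(2) + (-1)*(-2) + (3)*(0) = 6 + 2 + 0 = 8.
Two vectors are orthogonal iff their dot product is 0; here the dot product is 8, so the vectors are not orthogonal.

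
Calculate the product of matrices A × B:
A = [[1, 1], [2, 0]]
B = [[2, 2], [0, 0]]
[[2, 2], [4, 4]]

Matrix multiplication:
C[0][0] = 1×2 + 1×0 = 2
C[0][1] = 1×2 + 1×0 = 2
C[1][0] = 2×2 + 0×0 = 4
C[1][1] = 2×2 + 0×0 = 4
Result: [[2, 2], [4, 4]]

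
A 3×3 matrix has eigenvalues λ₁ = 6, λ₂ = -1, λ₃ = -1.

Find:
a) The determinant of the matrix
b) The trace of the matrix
det = 6, trace = 4

Two standard eigenvalue identities:
- det(A) equals the product of the eigenvalues (counted with multiplicity).
- trace(A) equals the sum of the eigenvalues.
det(A) = (6)*(-1)*(-1) = 6.
trace(A) = 6 - 1 - 1 = 4.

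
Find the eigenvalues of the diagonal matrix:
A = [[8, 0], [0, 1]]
λ₁ = 8, λ₂ = 1

The characteristic polynomial of A is det(A - λI) = (8 - λ)(1 - λ) = 0.
The roots are λ = 8 and λ = 1, so the eigenvalues are the diagonal entries.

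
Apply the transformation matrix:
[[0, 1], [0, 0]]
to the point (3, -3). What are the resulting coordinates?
(-3, 0)

Matrix multiplication:
[[0, 1], [0, 0]] × [3, -3]ᵀ
= [0×3 + 1×-3, 0×3 + 0×-3]ᵀ
= [-3.0000, 0.0000]ᵀ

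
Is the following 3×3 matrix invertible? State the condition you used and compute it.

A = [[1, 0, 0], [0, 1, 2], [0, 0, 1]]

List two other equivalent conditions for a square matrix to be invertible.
Yes, invertible; det(A) = 1 ≠ 0. Equivalent conditions: rank(A) = 3; Ax = 0 has only the trivial solution; 0 is not an eigenvalue; the columns of A are linearly independent.

To check invertibility, compute det(A).
The given matrix is triangular, so det(A) equals the product of its diagonal entries = 1 ≠ 0.
Since det(A) ≠ 0, A is invertible.
Equivalent conditions for a square matrix A to be invertible:
- rank(A) = 3 (full rank).
- The homogeneous system Ax = 0 has only the trivial solution x = 0.
- 0 is not an eigenvalue of A.
- The columns (equivalently rows) of A are linearly independent.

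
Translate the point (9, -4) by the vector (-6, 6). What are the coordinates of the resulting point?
(3, 2)

Translation by (-6, 6):
x' = 9 + -6 = 3
y' = -4 + 6 = 2
Homogeneous matrix: [[1, 0, -6], [0, 1, 6], [0, 0, 1]]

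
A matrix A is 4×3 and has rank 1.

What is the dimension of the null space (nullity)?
2

The rank-nullity theorem for an m×n matrix states:
rank(A) + nullity(A) = n (the number of columns).
Here n = 3 and rank(A) = 1, so nullity(A) = 3 - 1 = 2.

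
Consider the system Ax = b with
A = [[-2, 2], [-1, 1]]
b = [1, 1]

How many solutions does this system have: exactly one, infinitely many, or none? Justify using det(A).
No solution

det(A) = (-2)*(1) - (2)*(-1) = 0, so A is singular.
The column space of A is span(column 1) = span([-2, -1]).
b = [1, 1] is not a scalar multiple of column 1, so b ∉ column space and the system is inconsistent — no solution.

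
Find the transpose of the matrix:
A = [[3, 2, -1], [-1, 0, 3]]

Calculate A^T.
[[3, -1], [2, 0], [-1, 3]]

The transpose sends entry (i,j) to (j,i); rows become columns.
Row 0 of A: [3, 2, -1] -> column 0 of A^T.
Row 1 of A: [-1, 0, 3] -> column 1 of A^T.
A^T = [[3, -1], [2, 0], [-1, 3]]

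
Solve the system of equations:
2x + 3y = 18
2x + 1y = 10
x = 3, y = 4

Use elimination (row reduction):
Equation 1: 2x + 3y = 18.
Equation 2: 2x + 1y = 10.
Multiply Eq1 by 2 and Eq2 by 2: 4x + 6y = 36;  4x + 2y = 20.
Subtract: (-4)y = -16, so y = 4.
Back-substitute into Eq1: 2x + 3*(4) = 18, so x = 3.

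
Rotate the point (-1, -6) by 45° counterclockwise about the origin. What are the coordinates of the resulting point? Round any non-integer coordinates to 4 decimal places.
(3.5355, -4.9497)

Rotation matrix R(θ) = [[cos θ, -sin θ], [sin θ, cos θ]]; for θ = 45°:
R = [[√2/2, -√2/2], [√2/2, √2/2]]
Result: R × [-1, -6]ᵀ = [√2/2·-1 + (-√2/2)·-6, √2/2·-1 + (√2/2)·-6]ᵀ = (3.5355, -4.9497)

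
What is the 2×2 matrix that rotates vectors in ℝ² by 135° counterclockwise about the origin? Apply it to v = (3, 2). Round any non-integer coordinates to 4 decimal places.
R = [[-√2/2, -√2/2], [√2/2, -√2/2]]; R·v = (-3.5355, 0.7071)

A counterclockwise rotation by angle θ in ℝ² has matrix R(θ) = [[cos θ, -sin θ], [sin θ, cos θ]].
For θ = 135°: cos θ = -√2/2, sin θ = √2/2.
R(135°) = [[-√2/2, -√2/2], [√2/2, -√2/2]].
R·v = [-√2/2·3 + (-√2/2)·2, √2/2·3 + -√2/2·2] = (-3.5355, 0.7071).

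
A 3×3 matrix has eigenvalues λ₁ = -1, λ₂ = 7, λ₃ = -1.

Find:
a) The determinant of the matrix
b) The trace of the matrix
det = 7, trace = 5

Two standard eigenvalue identities:
- det(A) equals the product of the eigenvalues (counted with multiplicity).
- trace(A) equals the sum of the eigenvalues.
det(A) = (-1)*(7)*(-1) = 7.
trace(A) = -1 + 7 - 1 = 5.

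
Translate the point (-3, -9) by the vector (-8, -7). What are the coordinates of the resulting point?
(-11, -16)

Translation by (-8, -7):
x' = -3 + -8 = -11
y' = -9 + -7 = -16
Homogeneous matrix: [[1, 0, -8], [0, 1, -7], [0, 0, 1]]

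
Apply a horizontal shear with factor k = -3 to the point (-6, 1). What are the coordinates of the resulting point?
(-9, 1)

Shear matrix for horizontal shear with factor k = -3:
[[1, -3], [0, 1]]
Result: (-6, 1) → (-9, 1)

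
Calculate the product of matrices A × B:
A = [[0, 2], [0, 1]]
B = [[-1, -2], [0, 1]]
[[0, 2], [0, 1]]

Matrix multiplication:
C[0][0] = 0×-1 + 2×0 = 0
C[0][1] = 0×-2 + 2×1 = 2
C[1][0] = 0×-1 + 1×0 = 0
C[1][1] = 0×-2 + 1×1 = 1
Result: [[0, 2], [0, 1]]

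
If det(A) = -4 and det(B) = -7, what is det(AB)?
28

Use the multiplicative property of determinants: det(AB) = det(A)*det(B).
det(AB) = (-4)*(-7) = 28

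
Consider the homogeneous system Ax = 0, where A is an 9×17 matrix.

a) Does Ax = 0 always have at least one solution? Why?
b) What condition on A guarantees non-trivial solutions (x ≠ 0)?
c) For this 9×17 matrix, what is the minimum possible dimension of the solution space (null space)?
a) Yes, x = 0 is always a solution. b) When A has linearly dependent columns (rank < n). c) Minimum nullity = 8.

a) x = 0 satisfies A·0 = 0, so the zero vector is always a solution.
b) Non-trivial solutions exist iff the columns of A are linearly dependent, equivalently rank(A) < n (the number of columns).
c) By rank-nullity, rank(A) + nullity(A) = n = 17. Since A has only 9 rows, rank(A) ≤ 9, so nullity(A) ≥ 17 - 9 = 8.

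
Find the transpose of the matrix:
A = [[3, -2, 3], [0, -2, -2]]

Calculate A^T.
[[3, 0], [-2, -2], [3, -2]]

The transpose sends entry (i,j) to (j,i); rows become columns.
Row 0 of A: [3, -2, 3] -> column 0 of A^T.
Row 1 of A: [0, -2, -2] -> column 1 of A^T.
A^T = [[3, 0], [-2, -2], [3, -2]]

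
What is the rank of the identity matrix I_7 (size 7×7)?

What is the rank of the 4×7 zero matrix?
rank(I_7) = 7, rank(0) = 0

The identity I_7 has 7 columns that are the standard basis vectors e_1, …, e_7. These are linearly independent, so all 7 columns are pivots and rank(I_7) = 7.
The 4×7 zero matrix has every entry zero, so every row is the zero row and there are no pivots; rank(0) = 0.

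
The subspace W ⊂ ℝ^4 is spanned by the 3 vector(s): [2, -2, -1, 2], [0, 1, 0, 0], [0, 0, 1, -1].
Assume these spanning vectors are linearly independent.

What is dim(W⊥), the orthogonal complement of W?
dim(W⊥) = 1

For any subspace W of ℝ^n, dim(W) + dim(W⊥) = n (the whole-space dimension).
Here the given 3 vectors are linearly independent, so dim(W) = 3.
Thus dim(W⊥) = n - dim(W) = 4 - 3 = 1.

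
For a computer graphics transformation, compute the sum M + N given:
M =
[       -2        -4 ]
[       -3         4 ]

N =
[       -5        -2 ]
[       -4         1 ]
M + N =
[       -7        -6 ]
[       -7         5 ]

Matrix addition is elementwise: (M+N)[i][j] = M[i][j] + N[i][j].
  (M+N)[0][0] = (-2) + (-5) = -7
  (M+N)[0][1] = (-4) + (-2) = -6
  (M+N)[1][0] = (-3) + (-4) = -7
  (M+N)[1][1] = (4) + (1) = 5
M + N =
[       -7        -6 ]
[       -7         5 ]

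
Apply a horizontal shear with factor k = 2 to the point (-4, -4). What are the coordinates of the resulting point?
(-12, -4)

Shear matrix for horizontal shear with factor k = 2:
[[1, 2], [0, 1]]
Result: (-4, -4) → (-12, -4)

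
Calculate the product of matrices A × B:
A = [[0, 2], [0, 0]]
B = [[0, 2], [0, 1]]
[[0, 2], [0, 0]]

Matrix multiplication:
C[0][0] = 0×0 + 2×0 = 0
C[0][1] = 0×2 + 2×1 = 2
C[1][0] = 0×0 + 0×0 = 0
C[1][1] = 0×2 + 0×1 = 0
Result: [[0, 2], [0, 0]]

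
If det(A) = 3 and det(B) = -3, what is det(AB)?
-9

Use the multiplicative property of determinants: det(AB) = det(A)*det(B).
det(AB) = (3)*(-3) = -9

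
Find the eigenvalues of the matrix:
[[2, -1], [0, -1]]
λ = -1 and λ = 2

Characteristic equation: det(A - λI) = 0
λ² - (trace)λ + (det) = 0
λ² - (1)λ + (-2) = 0
λ² - 1λ - 2 = 0
Solving: λ = -1, 2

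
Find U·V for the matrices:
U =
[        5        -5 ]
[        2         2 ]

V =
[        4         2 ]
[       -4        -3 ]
UV =
[       40        25 ]
[        0        -2 ]

Matrix multiplication: (UV)[i][j] = sum over k of U[i][k] * V[k][j].
  (UV)[0][0] = (5)*(4) + (-5)*(-4) = 40
  (UV)[0][1] = (5)*(2) + (-5)*(-3) = 25
  (UV)[1][0] = (2)*(4) + (2)*(-4) = 0
  (UV)[1][1] = (2)*(2) + (2)*(-3) = -2
UV =
[       40        25 ]
[        0        -2 ]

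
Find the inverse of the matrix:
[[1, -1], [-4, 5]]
[[5, 1], [4, 1]]

For [[a,b],[c,d]], inverse = (1/det)·[[d,-b],[-c,a]]
det = 1·5 - -1·-4 = 1
Inverse = (1/1)·[[5, 1], [4, 1]]
        = [[5, 1], [4, 1]]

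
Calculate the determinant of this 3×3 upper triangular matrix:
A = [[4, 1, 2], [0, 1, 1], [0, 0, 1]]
4

The determinant of a triangular matrix is the product of its diagonal entries (the off-diagonal entries above the diagonal do not affect it).
det(A) = (4) * (1) * (1) = 4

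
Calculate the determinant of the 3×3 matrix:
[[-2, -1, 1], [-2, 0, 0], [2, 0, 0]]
0

Expansion along first row:
det = -2·det([[0,0],[0,0]]) - -1·det([[-2,0],[2,0]]) + 1·det([[-2,0],[2,0]])
    = -2·(0·0 - 0·0) - -1·(-2·0 - 0·2) + 1·(-2·0 - 0·2)
    = -2·0 - -1·0 + 1·0
    = 0 + 0 + 0 = 0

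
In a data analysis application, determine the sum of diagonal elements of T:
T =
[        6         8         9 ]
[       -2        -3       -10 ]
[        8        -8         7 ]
tr(T) = 6 - 3 + 7 = 10

The trace of a square matrix is the sum of its diagonal entries.
Diagonal entries of T: T[0][0] = 6, T[1][1] = -3, T[2][2] = 7.
tr(T) = 6 - 3 + 7 = 10.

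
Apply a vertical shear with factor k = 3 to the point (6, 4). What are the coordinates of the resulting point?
(6, 22)

Shear matrix for vertical shear with factor k = 3:
[[1, 0], [3, 1]]
Result: (6, 4) → (6, 22)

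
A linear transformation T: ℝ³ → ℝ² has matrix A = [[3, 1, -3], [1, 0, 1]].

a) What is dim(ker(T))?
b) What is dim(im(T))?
dim(ker) = 1, dim(im) = 2

The two rows are not scalar multiples of one another (no single k satisfies row 2 = k × row 1), so they are linearly independent.
Thus rank(A) = 2.
dim(im(T)) = rank(A) = 2.
By the rank-nullity theorem applied to T: ℝ³ → ℝ², rank(A) + nullity(A) = 3 (the domain dimension), so dim(ker(T)) = 3 - 2 = 1.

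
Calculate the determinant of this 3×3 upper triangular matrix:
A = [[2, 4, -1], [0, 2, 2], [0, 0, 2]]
8

The determinant of a triangular matrix is the product of its diagonal entries (the off-diagonal entries above the diagonal do not affect it).
det(A) = (2) * (2) * (2) = 8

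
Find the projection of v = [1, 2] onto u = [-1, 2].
[-3/5, 6/5]

The projection of v onto u is proj_u(v) = ((v·u) / (u·u)) · u.
v·u = (1)*(-1) + (2)*(2) = 3.
u·u = (-1)*(-1) + (2)*(2) = 5.
coefficient = 3 / 5 = 3/5.
proj_u(v) = 3/5 · [-1, 2] = [-3/5, 6/5].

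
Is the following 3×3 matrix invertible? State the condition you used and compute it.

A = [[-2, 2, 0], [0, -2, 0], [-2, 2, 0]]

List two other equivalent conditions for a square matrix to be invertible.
No, not invertible; det(A) = 0 (two rows are equal, so the rows are linearly dependent). Equivalent conditions (failing for this A): rank(A) < 3; Ax = 0 has non-trivial solutions; 0 is an eigenvalue; the columns are linearly dependent.

To check invertibility, compute det(A).
In this matrix, row 0 and the last row are identical, so one row is a scalar multiple of another and the rows are linearly dependent.
A matrix with linearly dependent rows has det = 0 and is not invertible.
Equivalent failed conditions:
- rank(A) < 3.
- Ax = 0 has non-trivial solutions.
- 0 is an eigenvalue.
- The columns are linearly dependent.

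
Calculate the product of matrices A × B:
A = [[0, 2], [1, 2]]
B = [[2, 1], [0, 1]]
[[0, 2], [2, 3]]

Matrix multiplication:
C[0][0] = 0×2 + 2×0 = 0
C[0][1] = 0×1 + 2×1 = 2
C[1][0] = 1×2 + 2×0 = 2
C[1][1] = 1×1 + 2×1 = 3
Result: [[0, 2], [2, 3]]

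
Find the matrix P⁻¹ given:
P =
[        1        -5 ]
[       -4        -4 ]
det(P) = -24
P⁻¹ =
[      1/6     -5/24 ]
[     -1/6     -1/24 ]

For a 2×2 matrix P = [[a, b], [c, d]] with det(P) ≠ 0, P⁻¹ = (1/det(P)) * [[d, -b], [-c, a]].
det(P) = (1)*(-4) - (-5)*(-4) = -4 - 20 = -24.
P⁻¹ = (1/-24) * [[-4, 5], [4, 1]].
Dividing each entry by -24 and reducing:
P⁻¹ =
[      1/6     -5/24 ]
[     -1/6     -1/24 ]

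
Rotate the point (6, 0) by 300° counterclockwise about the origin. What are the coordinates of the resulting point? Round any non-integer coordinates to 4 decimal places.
(3.0000, -5.1962)

Rotation matrix R(θ) = [[cos θ, -sin θ], [sin θ, cos θ]]; for θ = 300°:
R = [[1/2, √3/2], [-√3/2, 1/2]]
Result: R × [6, 0]ᵀ = [1/2·6 + (√3/2)·0, -√3/2·6 + (1/2)·0]ᵀ = (3.0000, -5.1962)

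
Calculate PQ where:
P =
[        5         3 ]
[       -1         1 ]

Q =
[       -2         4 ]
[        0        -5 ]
PQ =
[      -10         5 ]
[        2        -9 ]

Matrix multiplication: (PQ)[i][j] = sum over k of P[i][k] * Q[k][j].
  (PQ)[0][0] = (5)*(-2) + (3)*(0) = -10
  (PQ)[0][1] = (5)*(4) + (3)*(-5) = 5
  (PQ)[1][0] = (-1)*(-2) + (1)*(0) = 2
  (PQ)[1][1] = (-1)*(4) + (1)*(-5) = -9
PQ =
[      -10         5 ]
[        2        -9 ]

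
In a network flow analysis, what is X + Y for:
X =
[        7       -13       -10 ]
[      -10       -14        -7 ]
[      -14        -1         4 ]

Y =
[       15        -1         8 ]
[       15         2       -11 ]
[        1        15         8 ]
X + Y =
[       22       -14        -2 ]
[        5       -12       -18 ]
[      -13        14        12 ]

Matrix addition is elementwise: (X+Y)[i][j] = X[i][j] + Y[i][j].
  (X+Y)[0][0] = (7) + (15) = 22
  (X+Y)[0][1] = (-13) + (-1) = -14
  (X+Y)[0][2] = (-10) + (8) = -2
  (X+Y)[1][0] = (-10) + (15) = 5
  (X+Y)[1][1] = (-14) + (2) = -12
  (X+Y)[1][2] = (-7) + (-11) = -18
  (X+Y)[2][0] = (-14) + (1) = -13
  (X+Y)[2][1] = (-1) + (15) = 14
  (X+Y)[2][2] = (4) + (8) = 12
X + Y =
[       22       -14        -2 ]
[        5       -12       -18 ]
[      -13        14        12 ]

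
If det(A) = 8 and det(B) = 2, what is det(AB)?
16

Use the multiplicative property of determinants: det(AB) = det(A)*det(B).
det(AB) = (8)*(2) = 16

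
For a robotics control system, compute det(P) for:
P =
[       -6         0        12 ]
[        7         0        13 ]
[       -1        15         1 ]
det(P) = 2430

Expand along row 0 (cofactor expansion): det(P) = a*(e*i - f*h) - b*(d*i - f*g) + c*(d*h - e*g), where the 3×3 is [[a, b, c], [d, e, f], [g, h, i]].
Minor M_00 = (0)*(1) - (13)*(15) = 0 - 195 = -195.
Minor M_01 = (7)*(1) - (13)*(-1) = 7 + 13 = 20.
Minor M_02 = (7)*(15) - (0)*(-1) = 105 - 0 = 105.
det(P) = (-6)*(-195) - (0)*(20) + (12)*(105) = 1170 + 0 + 1260 = 2430.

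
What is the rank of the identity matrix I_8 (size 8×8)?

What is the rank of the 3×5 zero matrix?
rank(I_8) = 8, rank(0) = 0

The identity I_8 has 8 columns that are the standard basis vectors e_1, …, e_8. These are linearly independent, so all 8 columns are pivots and rank(I_8) = 8.
The 3×5 zero matrix has every entry zero, so every row is the zero row and there are no pivots; rank(0) = 0.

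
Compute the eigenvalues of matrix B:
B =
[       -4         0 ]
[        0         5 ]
λ = -4, 5

Solve det(B - λI) = 0. For a 2×2 matrix the characteristic equation is λ² - (trace)λ + det = 0.
trace(B) = a + d = -4 + 5 = 1.
det(B) = a*d - b*c = (-4)*(5) - (0)*(0) = -20 - 0 = -20.
Characteristic equation: λ² - (1)λ + (-20) = 0.
Discriminant = (1)² - 4*(-20) = 1 + 80 = 81.
λ = (1 ± √81) / 2 = (1 ± 9) / 2 = -4, 5.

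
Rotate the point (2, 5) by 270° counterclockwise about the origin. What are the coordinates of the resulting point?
(5, -2)

Rotation matrix R(θ) = [[cos θ, -sin θ], [sin θ, cos θ]]; for θ = 270°:
R = [[0, 1], [-1, 0]]
Result: R × [2, 5]ᵀ = [0·2 + (1)·5, -1·2 + (0)·5]ᵀ = (5, -2)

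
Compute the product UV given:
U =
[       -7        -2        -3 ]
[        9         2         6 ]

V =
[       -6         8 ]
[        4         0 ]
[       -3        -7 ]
UV =
[       43       -35 ]
[      -64        30 ]

Matrix multiplication: (UV)[i][j] = sum over k of U[i][k] * V[k][j].
  (UV)[0][0] = (-7)*(-6) + (-2)*(4) + (-3)*(-3) = 43
  (UV)[0][1] = (-7)*(8) + (-2)*(0) + (-3)*(-7) = -35
  (UV)[1][0] = (9)*(-6) + (2)*(4) + (6)*(-3) = -64
  (UV)[1][1] = (9)*(8) + (2)*(0) + (6)*(-7) = 30
UV =
[       43       -35 ]
[      -64        30 ]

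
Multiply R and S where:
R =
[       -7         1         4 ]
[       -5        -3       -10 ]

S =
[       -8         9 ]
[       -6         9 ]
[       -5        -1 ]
RS =
[       30       -58 ]
[      108       -62 ]

Matrix multiplication: (RS)[i][j] = sum over k of R[i][k] * S[k][j].
  (RS)[0][0] = (-7)*(-8) + (1)*(-6) + (4)*(-5) = 30
  (RS)[0][1] = (-7)*(9) + (1)*(9) + (4)*(-1) = -58
  (RS)[1][0] = (-5)*(-8) + (-3)*(-6) + (-10)*(-5) = 108
  (RS)[1][1] = (-5)*(9) + (-3)*(9) + (-10)*(-1) = -62
RS =
[       30       -58 ]
[      108       -62 ]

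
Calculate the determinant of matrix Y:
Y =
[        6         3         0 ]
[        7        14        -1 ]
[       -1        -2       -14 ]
det(Y) = -891

Expand along row 0 (cofactor expansion): det(Y) = a*(e*i - f*h) - b*(d*i - f*g) + c*(d*h - e*g), where the 3×3 is [[a, b, c], [d, e, f], [g, h, i]].
Minor M_00 = (14)*(-14) - (-1)*(-2) = -196 - 2 = -198.
Minor M_01 = (7)*(-14) - (-1)*(-1) = -98 - 1 = -99.
Minor M_02 = (7)*(-2) - (14)*(-1) = -14 + 14 = 0.
det(Y) = (6)*(-198) - (3)*(-99) + (0)*(0) = -1188 + 297 + 0 = -891.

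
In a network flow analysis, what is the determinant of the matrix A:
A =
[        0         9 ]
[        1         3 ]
det(A) = -9

For a 2×2 matrix [[a, b], [c, d]], det = a*d - b*c.
det(A) = (0)*(3) - (9)*(1) = 0 - 9 = -9.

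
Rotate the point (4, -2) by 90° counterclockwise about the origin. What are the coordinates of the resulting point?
(2, 4)

Rotation matrix R(θ) = [[cos θ, -sin θ], [sin θ, cos θ]]; for θ = 90°:
R = [[0, -1], [1, 0]]
Result: R × [4, -2]ᵀ = [0·4 + (-1)·-2, 1·4 + (0)·-2]ᵀ = (2, 4)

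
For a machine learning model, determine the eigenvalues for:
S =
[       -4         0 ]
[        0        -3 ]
λ = -4, -3

Solve det(S - λI) = 0. For a 2×2 matrix the characteristic equation is λ² - (trace)λ + det = 0.
trace(S) = a + d = -4 - 3 = -7.
det(S) = a*d - b*c = (-4)*(-3) - (0)*(0) = 12 - 0 = 12.
Characteristic equation: λ² - (-7)λ + (12) = 0.
Discriminant = (-7)² - 4*(12) = 49 - 48 = 1.
λ = (-7 ± √1) / 2 = (-7 ± 1) / 2 = -4, -3.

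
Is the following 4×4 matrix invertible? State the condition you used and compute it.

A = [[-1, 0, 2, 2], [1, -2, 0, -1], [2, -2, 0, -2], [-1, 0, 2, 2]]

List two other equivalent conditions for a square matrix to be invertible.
No, not invertible; det(A) = 0 (two rows are equal, so the rows are linearly dependent). Equivalent conditions (failing for this A): rank(A) < 4; Ax = 0 has non-trivial solutions; 0 is an eigenvalue; the columns are linearly dependent.

To check invertibility, compute det(A).
In this matrix, row 0 and the last row are identical, so one row is a scalar multiple of another and the rows are linearly dependent.
A matrix with linearly dependent rows has det = 0 and is not invertible.
Equivalent failed conditions:
- rank(A) < 4.
- Ax = 0 has non-trivial solutions.
- 0 is an eigenvalue.
- The columns are linearly dependent.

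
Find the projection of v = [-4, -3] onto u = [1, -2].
[2/5, -4/5]

The projection of v onto u is proj_u(v) = ((v·u) / (u·u)) · u.
v·u = (-4)*(1) + (-3)*(-2) = 2.
u·u = (1)*(1) + (-2)*(-2) = 5.
coefficient = 2 / 5 = 2/5.
proj_u(v) = 2/5 · [1, -2] = [2/5, -4/5].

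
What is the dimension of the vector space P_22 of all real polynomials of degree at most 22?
Dimension = 23

A polynomial of degree at most 22 can be written as a₀ + a₁x + a₂x² + … + a_22x^22, with 23 free coefficients a₀, …, a_22.
The set {1, x, x², …, x^22} is a basis: it spans P_22 (every such polynomial is a linear combination of these) and is linearly independent (a polynomial is zero iff all its coefficients are zero).
Therefore dim(P_22) = 22 + 1 = 23.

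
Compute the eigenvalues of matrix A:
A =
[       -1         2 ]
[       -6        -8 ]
λ = -5, -4

Solve det(A - λI) = 0. For a 2×2 matrix the characteristic equation is λ² - (trace)λ + det = 0.
trace(A) = a + d = -1 - 8 = -9.
det(A) = a*d - b*c = (-1)*(-8) - (2)*(-6) = 8 + 12 = 20.
Characteristic equation: λ² - (-9)λ + (20) = 0.
Discriminant = (-9)² - 4*(20) = 81 - 80 = 1.
λ = (-9 ± √1) / 2 = (-9 ± 1) / 2 = -5, -4.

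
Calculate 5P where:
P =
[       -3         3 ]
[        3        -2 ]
5P =
[      -15        15 ]
[       15       -10 ]

Scalar multiplication is elementwise: (5P)[i][j] = 5 * P[i][j].
  (5P)[0][0] = 5 * (-3) = -15
  (5P)[0][1] = 5 * (3) = 15
  (5P)[1][0] = 5 * (3) = 15
  (5P)[1][1] = 5 * (-2) = -10
5P =
[      -15        15 ]
[       15       -10 ]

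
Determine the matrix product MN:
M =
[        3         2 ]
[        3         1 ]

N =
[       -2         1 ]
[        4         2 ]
MN =
[        2         7 ]
[       -2         5 ]

Matrix multiplication: (MN)[i][j] = sum over k of M[i][k] * N[k][j].
  (MN)[0][0] = (3)*(-2) + (2)*(4) = 2
  (MN)[0][1] = (3)*(1) + (2)*(2) = 7
  (MN)[1][0] = (3)*(-2) + (1)*(4) = -2
  (MN)[1][1] = (3)*(1) + (1)*(2) = 5
MN =
[        2         7 ]
[       -2         5 ]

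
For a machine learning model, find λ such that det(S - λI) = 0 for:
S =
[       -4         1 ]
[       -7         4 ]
λ = -3, 3

Solve det(S - λI) = 0. For a 2×2 matrix the characteristic equation is λ² - (trace)λ + det = 0.
trace(S) = a + d = -4 + 4 = 0.
det(S) = a*d - b*c = (-4)*(4) - (1)*(-7) = -16 + 7 = -9.
Characteristic equation: λ² - (0)λ + (-9) = 0.
Discriminant = (0)² - 4*(-9) = 0 + 36 = 36.
λ = (0 ± √36) / 2 = (0 ± 6) / 2 = -3, 3.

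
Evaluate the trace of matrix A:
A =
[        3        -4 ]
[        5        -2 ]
tr(A) = 3 - 2 = 1

The trace of a square matrix is the sum of its diagonal entries.
Diagonal entries of A: A[0][0] = 3, A[1][1] = -2.
tr(A) = 3 - 2 = 1.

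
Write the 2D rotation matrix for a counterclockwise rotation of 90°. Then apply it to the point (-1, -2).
R = [[0, -1], [1, 0]]; R·(-1, -2) = (2, -1)

Rotation matrix formula: R(θ) = [[cos θ, -sin θ], [sin θ, cos θ]]
For θ = 90°:
cos(90°) = 0
sin(90°) = 1
R = [[0, -1], [1, 0]]
Apply to (-1, -2): [0·-1 + (-1)·-2, 1·-1 + 0·-2] = (2, -1)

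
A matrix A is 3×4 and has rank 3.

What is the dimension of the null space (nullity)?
1

The rank-nullity theorem for an m×n matrix states:
rank(A) + nullity(A) = n (the number of columns).
Here n = 4 and rank(A) = 3, so nullity(A) = 4 - 3 = 1.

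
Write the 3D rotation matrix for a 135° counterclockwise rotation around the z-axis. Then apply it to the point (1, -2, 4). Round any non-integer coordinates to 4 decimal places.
R = [[-√2/2, -√2/2, 0], [√2/2, -√2/2, 0], [0, 0, 1]]; R·(1, -2, 4) = (0.7071, 2.1213, 4.0000)

Rotation matrix for 135° around z-axis:
cos(135°) = -√2/2, sin(135°) = √2/2
R = [[-√2/2, -√2/2, 0], [√2/2, -√2/2, 0], [0, 0, 1]]
Apply to (1, -2, 4): R·[1, -2, 4]ᵀ = (0.7071, 2.1213, 4.0000)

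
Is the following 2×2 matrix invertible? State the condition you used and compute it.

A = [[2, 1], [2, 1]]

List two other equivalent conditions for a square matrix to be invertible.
No, not invertible; det(A) = 0 (two rows are equal, so the rows are linearly dependent). Equivalent conditions (failing for this A): rank(A) < 2; Ax = 0 has non-trivial solutions; 0 is an eigenvalue; the columns are linearly dependent.

To check invertibility, compute det(A).
In this matrix, row 0 and the last row are identical, so one row is a scalar multiple of another and the rows are linearly dependent.
A matrix with linearly dependent rows has det = 0 and is not invertible.
Equivalent failed conditions:
- rank(A) < 2.
- Ax = 0 has non-trivial solutions.
- 0 is an eigenvalue.
- The columns are linearly dependent.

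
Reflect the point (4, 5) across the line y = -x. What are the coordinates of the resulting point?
(-5, -4)

Reflection across line y = -x: (4, 5) → (-5, -4)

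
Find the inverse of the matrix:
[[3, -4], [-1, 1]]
[[-1, -4], [-1, -3]]

For [[a,b],[c,d]], inverse = (1/det)·[[d,-b],[-c,a]]
det = 3·1 - -4·-1 = -1
Inverse = (1/-1)·[[1, 4], [1, 3]]
        = [[-1, -4], [-1, -3]]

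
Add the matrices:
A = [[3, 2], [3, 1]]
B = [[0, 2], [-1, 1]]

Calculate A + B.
[[3, 4], [2, 2]]

Add corresponding elements:
(3)+(0)=3
(2)+(2)=4
(3)+(-1)=2
(1)+(1)=2
A + B = [[3, 4], [2, 2]]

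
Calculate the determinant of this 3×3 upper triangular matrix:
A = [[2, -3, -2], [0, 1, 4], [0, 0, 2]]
4

The determinant of a triangular matrix is the product of its diagonal entries (the off-diagonal entries above the diagonal do not affect it).
det(A) = (2) * (1) * (2) = 4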